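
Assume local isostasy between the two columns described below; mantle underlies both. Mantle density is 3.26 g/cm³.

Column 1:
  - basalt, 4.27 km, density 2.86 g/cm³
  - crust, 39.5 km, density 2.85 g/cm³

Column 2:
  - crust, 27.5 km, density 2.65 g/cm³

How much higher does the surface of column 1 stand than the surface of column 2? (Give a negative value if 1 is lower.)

For any compensation level in the mantle, the mantle terms cancel and isostasy reduces to e = (Σt_1 − Σt_2) − (Σ(ρt)_1 − Σ(ρt)_2) / ρ_m.
Σt_1 = 43.77 km; Σt_2 = 27.5 km; Σ(ρt)_1 = 124.7872; Σ(ρt)_2 = 72.875 (in km·g/cm³).
e = (43.77 − 27.5) − (124.7872 − 72.875) / 3.26 = 0.346 km.

0.346 km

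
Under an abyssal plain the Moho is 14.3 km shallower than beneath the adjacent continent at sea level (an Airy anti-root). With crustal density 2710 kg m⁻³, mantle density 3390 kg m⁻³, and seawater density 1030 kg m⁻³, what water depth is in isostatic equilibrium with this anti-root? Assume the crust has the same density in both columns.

5.79 km

Replacing a thickness d of crust by seawater at the top must be balanced by replacing crust with mantle at the base: d (ρ_c − ρ_w) = a (ρ_m − ρ_c).
d = a (ρ_m − ρ_c)/(ρ_c − ρ_w) = 14.3 km × 680/1680 = 5.79 km.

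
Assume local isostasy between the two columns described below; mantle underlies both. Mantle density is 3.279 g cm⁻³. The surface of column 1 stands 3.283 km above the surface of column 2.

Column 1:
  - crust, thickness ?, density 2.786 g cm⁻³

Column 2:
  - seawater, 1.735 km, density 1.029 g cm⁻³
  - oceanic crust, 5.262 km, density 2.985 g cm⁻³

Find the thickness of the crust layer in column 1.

32.9 km

Take the compensation level at the base of the deeper column (depth z_c below the surface of column 1) and equate Σ ρ_i t_i down to z_c; mantle fills any gap and the z_c terms cancel.
Column 1: x×2.786 + (z_c − 0 − x)×3.279
Column 2: 3.283×0 + 1.735×1.029 + 5.262×2.985 + (z_c − 3.283 − 6.997)×3.279
The z_c×3.279 term appears on both sides and cancels. Collect the known terms of each column as K = Σ(ρt)_known − 3.279 × (depth of known layers): K_1 = 0 − 3.279×0 = 0; K_2 = 17.492385 − 3.279×(3.283 + 6.997) = −16.215735.
Balance: K_1 − x×(3.279 − 2.786) = K_2, so x = (K_1 − K_2)/(3.279 − 2.786) = 16.2157/0.493 = 32.9 km.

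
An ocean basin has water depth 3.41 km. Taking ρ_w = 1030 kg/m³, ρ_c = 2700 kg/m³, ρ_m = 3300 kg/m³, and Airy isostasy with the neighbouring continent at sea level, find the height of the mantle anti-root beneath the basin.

Equating mass per unit area of the two columns: replacing crust with seawater at the top is compensated by replacing crust with mantle at the base: d (ρ_c − ρ_w) = a (ρ_m − ρ_c).
a = d (ρ_c − ρ_w)/(ρ_m − ρ_c) = 3.41 km × 1670/600 = 9.49 km.

9.49 km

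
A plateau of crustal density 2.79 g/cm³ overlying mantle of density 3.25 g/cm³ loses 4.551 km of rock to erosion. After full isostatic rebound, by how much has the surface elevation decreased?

0.644 km

Rebound u = e ρ_c/ρ_m = 4.551 km × 2.79/3.25 = 3.907 km.
Net surface drop = e − u = 4.551 km − 3.907 km = e (ρ_m − ρ_c)/ρ_m = 0.644 km.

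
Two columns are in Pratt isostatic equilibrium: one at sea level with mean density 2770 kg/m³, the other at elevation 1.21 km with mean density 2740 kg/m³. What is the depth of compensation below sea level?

ρ_ref D = ρ (D + h) → D (ρ_ref − ρ) = ρ h.
D = ρ h/(ρ_ref − ρ) = 2740 × 1.21 km/(2770 − 2740) = 111 km.

111 km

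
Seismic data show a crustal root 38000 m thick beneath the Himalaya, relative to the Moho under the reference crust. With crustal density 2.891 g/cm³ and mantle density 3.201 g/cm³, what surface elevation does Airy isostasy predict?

4070 m

Balancing pressure at the compensation depth: ρ_c h = (ρ_m − ρ_c) r.
h = r (ρ_m − ρ_c) / ρ_c = 38000 m × (3.201 − 2.891) / 2.891 = 4070 m.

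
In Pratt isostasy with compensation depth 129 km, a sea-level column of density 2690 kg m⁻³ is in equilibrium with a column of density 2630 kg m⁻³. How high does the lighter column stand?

ρ_ref D = ρ (D + h) → h = D (ρ_ref − ρ)/ρ.
h = 129 km × (2690 − 2630)/2630 = 2.94 km.

2.94 km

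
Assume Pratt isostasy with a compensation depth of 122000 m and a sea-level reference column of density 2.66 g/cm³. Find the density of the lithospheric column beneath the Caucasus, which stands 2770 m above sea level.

2.6 g/cm³

Pratt balance: ρ_ref D = ρ (D + h).
ρ = ρ_ref D/(D + h) = 2.66 × 122000 m/(122000 m + 2770 m) = 2.6 g/cm³.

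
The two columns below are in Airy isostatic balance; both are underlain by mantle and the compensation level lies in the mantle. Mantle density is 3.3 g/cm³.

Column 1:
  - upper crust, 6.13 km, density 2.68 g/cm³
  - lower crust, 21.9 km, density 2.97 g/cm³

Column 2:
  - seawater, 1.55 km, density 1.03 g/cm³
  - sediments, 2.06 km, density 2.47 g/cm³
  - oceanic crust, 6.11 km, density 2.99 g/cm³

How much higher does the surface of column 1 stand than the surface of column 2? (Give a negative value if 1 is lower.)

1.18 km

For any compensation level in the mantle, the mantle terms cancel and isostasy reduces to e = (Σt_1 − Σt_2) − (Σ(ρt)_1 − Σ(ρt)_2) / ρ_m.
Σt_1 = 28.03 km; Σt_2 = 9.72 km; Σ(ρt)_1 = 81.4714; Σ(ρt)_2 = 24.9536 (in km·g/cm³).
e = (28.03 − 9.72) − (81.4714 − 24.9536) / 3.3 = 1.18 km.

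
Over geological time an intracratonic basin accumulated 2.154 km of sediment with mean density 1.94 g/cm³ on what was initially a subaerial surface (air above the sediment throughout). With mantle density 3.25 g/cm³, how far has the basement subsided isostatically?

Subaerial load: s = t ρ_sed / ρ_m = 2.154 km × 1.94/3.25 = 1.29 km.

1.29 km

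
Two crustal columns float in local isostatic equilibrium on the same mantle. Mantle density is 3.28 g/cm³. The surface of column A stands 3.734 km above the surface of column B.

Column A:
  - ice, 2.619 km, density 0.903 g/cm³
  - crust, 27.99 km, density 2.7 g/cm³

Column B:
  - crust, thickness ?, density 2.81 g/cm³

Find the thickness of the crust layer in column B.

Take the compensation level at the base of the deeper column (depth z_c below the surface of column A) and equate Σ ρ_i t_i down to z_c; mantle fills any gap and the z_c terms cancel.
Column A: 2.619×0.903 + 27.99×2.7 + (z_c − 30.609)×3.28
Column B: 3.734×0 + x×2.81 + (z_c − 3.734 − 0 − x)×3.28
The z_c×3.28 term appears on both sides and cancels. Collect the known terms of each column as K = Σ(ρt)_known − 3.28 × (depth of known layers): K_A = 77.937957 − 3.28×30.609 = −22.459563; K_B = 0 − 3.28×(3.734 + 0) = −12.24752.
Balance: K_A = K_B − x×(3.28 − 2.81), so x = (K_B − K_A)/(3.28 − 2.81) = 10.212/0.47 = 21.7 km.

21.7 km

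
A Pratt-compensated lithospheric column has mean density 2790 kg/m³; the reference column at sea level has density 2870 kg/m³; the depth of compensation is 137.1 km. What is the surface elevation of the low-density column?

ρ_ref D = ρ (D + h) → h = D (ρ_ref − ρ)/ρ.
h = 137.1 km × (2870 − 2790)/2790 = 3.93 km.

3.93 km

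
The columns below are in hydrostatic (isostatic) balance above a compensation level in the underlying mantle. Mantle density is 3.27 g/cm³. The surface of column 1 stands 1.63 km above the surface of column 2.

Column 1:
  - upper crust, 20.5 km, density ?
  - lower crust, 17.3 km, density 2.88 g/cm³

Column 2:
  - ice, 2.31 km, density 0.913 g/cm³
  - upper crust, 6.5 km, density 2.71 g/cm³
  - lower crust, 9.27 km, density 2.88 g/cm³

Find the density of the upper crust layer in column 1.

Take the compensation level at the base of the deeper column (depth z_c below the surface of column 1) and equate Σ ρ_i t_i down to z_c; mantle fills any gap and the z_c terms cancel.
Column 1: 20.5×ρ + 17.3×2.88 + (z_c − 37.8)×3.27
Column 2: 1.63×0 + 2.31×0.913 + 6.5×2.71 + 9.27×2.88 + (z_c − 1.63 − 18.08)×3.27
The z_c×3.27 term appears on both sides and cancels. Collect the known terms of each column as K = Σ(ρt)_known − 3.27 × (depth of known layers): K_1 = 49.824 − 3.27×37.8 = −73.782; K_2 = 46.42163 − 3.27×(1.63 + 18.08) = −18.03007.
Balance: K_1 + 20.5×ρ = K_2, so ρ = (K_2 − K_1)/20.5 = 55.7519/20.5 = 2.72 g/cm³.

2.72 g/cm³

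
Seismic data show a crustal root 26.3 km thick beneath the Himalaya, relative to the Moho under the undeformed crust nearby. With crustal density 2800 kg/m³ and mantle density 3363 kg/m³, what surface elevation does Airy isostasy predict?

Equating mass per unit area of the two columns: ρ_c h = (ρ_m − ρ_c) r.
h = r (ρ_m − ρ_c) / ρ_c = 26.3 km × (3363 − 2800) / 2800 = 5.29 km.

5.29 km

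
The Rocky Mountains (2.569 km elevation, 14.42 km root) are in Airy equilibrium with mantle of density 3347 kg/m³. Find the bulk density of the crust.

ρ_c h = (ρ_m − ρ_c) r → ρ_c (h + r) = ρ_m r → ρ_c = ρ_m r / (h + r).
ρ_c = 3347 × 14.42 km / (2.569 km + 14.42 km) = 2840 kg/m³.

2840 kg/m³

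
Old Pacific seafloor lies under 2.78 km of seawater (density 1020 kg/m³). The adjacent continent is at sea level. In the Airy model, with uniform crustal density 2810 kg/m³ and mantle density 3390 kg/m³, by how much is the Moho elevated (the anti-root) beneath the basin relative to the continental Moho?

8.58 km

Balancing pressure at the compensation depth: replacing crust with seawater at the top is compensated by replacing crust with mantle at the base: d (ρ_c − ρ_w) = a (ρ_m − ρ_c).
a = d (ρ_c − ρ_w)/(ρ_m − ρ_c) = 2.78 km × 1790/580 = 8.58 km.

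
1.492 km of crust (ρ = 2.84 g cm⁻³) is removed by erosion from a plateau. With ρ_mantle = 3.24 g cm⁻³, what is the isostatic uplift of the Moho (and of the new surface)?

Unloading: uplift u = e ρ_c/ρ_m = 1.492 km × 2.84/3.24 = 1.31 km.

1.31 km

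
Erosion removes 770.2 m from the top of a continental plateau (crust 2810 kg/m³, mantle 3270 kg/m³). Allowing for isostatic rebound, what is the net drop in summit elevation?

Rebound u = e ρ_c/ρ_m = 770.2 m × 2810/3270 = 661.9 m.
Net surface drop = e − u = 770.2 m − 661.9 m = e (ρ_m − ρ_c)/ρ_m = 108 m.

108 m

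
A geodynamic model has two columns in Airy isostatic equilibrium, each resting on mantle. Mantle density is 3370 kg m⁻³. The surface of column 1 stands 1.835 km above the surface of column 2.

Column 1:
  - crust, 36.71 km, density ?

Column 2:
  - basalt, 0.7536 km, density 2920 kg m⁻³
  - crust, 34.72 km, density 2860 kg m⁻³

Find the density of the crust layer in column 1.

Take the compensation level at the base of the deeper column (depth z_c below the surface of column 1) and equate Σ ρ_i t_i down to z_c; mantle fills any gap and the z_c terms cancel.
Column 1: 36.71×ρ + (z_c − 36.71)×3370
Column 2: 1.835×0 + 0.7536×2920 + 34.72×2860 + (z_c − 1.835 − 35.4736)×3370
The z_c×3370 term appears on both sides and cancels. Collect the known terms of each column as K = Σ(ρt)_known − 3370 × (depth of known layers): K_1 = 0 − 3370×36.71 = −123712.7; K_2 = 101499.712 − 3370×(1.835 + 35.4736) = −24230.27.
Balance: K_1 + 36.71×ρ = K_2, so ρ = (K_2 − K_1)/36.71 = 99482.4/36.71 = 2710 kg m⁻³.

2710 kg m⁻³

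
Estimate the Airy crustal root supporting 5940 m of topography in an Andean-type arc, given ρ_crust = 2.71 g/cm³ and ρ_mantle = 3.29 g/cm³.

In Airy isostatic equilibrium: the weight of the topography is balanced by the buoyancy of the root, ρ_c h = (ρ_m − ρ_c) r.
r = h · ρ_c / (ρ_m − ρ_c) = 5940 m × 2.71 / (3.29 − 2.71) = 27800 m.

27800 m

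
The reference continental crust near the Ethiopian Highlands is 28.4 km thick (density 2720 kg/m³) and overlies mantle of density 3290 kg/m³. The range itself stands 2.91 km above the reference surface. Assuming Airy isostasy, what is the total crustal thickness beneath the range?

45.2 km

Root depth r = h ρ_c / (ρ_m − ρ_c) = 2.91 km × 2720 / 570 = 13.89 km.
Total thickness = T + h + r = 28.4 km + 2.91 km + 13.89 km = 45.2 km.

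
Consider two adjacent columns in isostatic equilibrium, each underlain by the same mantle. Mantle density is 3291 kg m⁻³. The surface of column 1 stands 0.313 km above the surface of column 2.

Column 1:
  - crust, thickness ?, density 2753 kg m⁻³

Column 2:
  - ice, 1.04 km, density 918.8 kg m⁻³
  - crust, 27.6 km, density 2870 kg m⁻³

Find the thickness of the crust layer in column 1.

Take the compensation level at the base of the deeper column (depth z_c below the surface of column 1) and equate Σ ρ_i t_i down to z_c; mantle fills any gap and the z_c terms cancel.
Column 1: x×2753 + (z_c − 0 − x)×3291
Column 2: 0.313×0 + 1.04×918.8 + 27.6×2870 + (z_c − 0.313 − 28.64)×3291
The z_c×3291 term appears on both sides and cancels. Collect the known terms of each column as K = Σ(ρt)_known − 3291 × (depth of known layers): K_1 = 0 − 3291×0 = 0; K_2 = 80167.552 − 3291×(0.313 + 28.64) = −15116.771.
Balance: K_1 − x×(3291 − 2753) = K_2, so x = (K_1 − K_2)/(3291 − 2753) = 15116.8/538 = 28.1 km.

28.1 km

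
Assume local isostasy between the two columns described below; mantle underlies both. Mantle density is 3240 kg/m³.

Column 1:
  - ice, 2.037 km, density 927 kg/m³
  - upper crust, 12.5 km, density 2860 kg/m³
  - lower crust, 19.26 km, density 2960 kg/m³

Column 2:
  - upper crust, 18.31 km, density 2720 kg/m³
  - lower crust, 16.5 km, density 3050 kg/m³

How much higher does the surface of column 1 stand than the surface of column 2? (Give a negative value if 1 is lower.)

0.678 km

For any compensation level in the mantle, the mantle terms cancel and isostasy reduces to e = (Σt_1 − Σt_2) − (Σ(ρt)_1 − Σ(ρt)_2) / ρ_m.
Σt_1 = 33.797 km; Σt_2 = 34.81 km; Σ(ρt)_1 = 94647.899; Σ(ρt)_2 = 100128.2 (in km·kg/m³).
e = (33.797 − 34.81) − (94647.899 − 100128.2) / 3240 = 0.678 km.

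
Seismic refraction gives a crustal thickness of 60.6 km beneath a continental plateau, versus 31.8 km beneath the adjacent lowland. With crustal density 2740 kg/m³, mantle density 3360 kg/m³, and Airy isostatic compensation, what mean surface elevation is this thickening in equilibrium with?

5.31 km

Excess crust Δ = 60.6 km − 31.8 km = 28.8 km, split between elevation h and root r with h + r = Δ.
Airy balance ρ_c h = (ρ_m − ρ_c) r gives r = h ρ_c/(ρ_m − ρ_c), so h (1 + ρ_c/(ρ_m − ρ_c)) = Δ, i.e. h = Δ (ρ_m − ρ_c)/ρ_m.
h = 28.8 km × 620/3360 = 5.31 km.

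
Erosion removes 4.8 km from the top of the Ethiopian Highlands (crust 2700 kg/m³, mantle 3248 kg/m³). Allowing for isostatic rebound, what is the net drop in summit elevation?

Rebound u = e ρ_c/ρ_m = 4.8 km × 2700/3248 = 3.99 km.
Net surface drop = e − u = 4.8 km − 3.99 km = e (ρ_m − ρ_c)/ρ_m = 0.81 km.

0.81 km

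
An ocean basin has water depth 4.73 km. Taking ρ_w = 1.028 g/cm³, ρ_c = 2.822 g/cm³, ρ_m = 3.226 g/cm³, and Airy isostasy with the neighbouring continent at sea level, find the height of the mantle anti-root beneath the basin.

21 km

In Airy isostatic equilibrium: replacing crust with seawater at the top is compensated by replacing crust with mantle at the base: d (ρ_c − ρ_w) = a (ρ_m − ρ_c).
a = d (ρ_c − ρ_w)/(ρ_m − ρ_c) = 4.73 km × 1.794/0.404 = 21 km.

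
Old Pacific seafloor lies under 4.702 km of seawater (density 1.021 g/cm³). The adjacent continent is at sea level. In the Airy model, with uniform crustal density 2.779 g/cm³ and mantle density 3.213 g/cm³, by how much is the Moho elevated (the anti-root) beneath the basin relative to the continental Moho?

19 km

In Airy isostatic equilibrium: replacing crust with seawater at the top is compensated by replacing crust with mantle at the base: d (ρ_c − ρ_w) = a (ρ_m − ρ_c).
a = d (ρ_c − ρ_w)/(ρ_m − ρ_c) = 4.702 km × 1.758/0.434 = 19 km.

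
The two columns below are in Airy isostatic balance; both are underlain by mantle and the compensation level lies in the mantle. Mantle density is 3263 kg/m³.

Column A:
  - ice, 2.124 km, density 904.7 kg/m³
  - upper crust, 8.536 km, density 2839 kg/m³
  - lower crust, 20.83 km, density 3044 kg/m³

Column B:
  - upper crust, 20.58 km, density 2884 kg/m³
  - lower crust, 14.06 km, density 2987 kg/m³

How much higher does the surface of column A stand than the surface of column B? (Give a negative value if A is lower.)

For any compensation level in the mantle, the mantle terms cancel and isostasy reduces to e = (Σt_A − Σt_B) − (Σ(ρt)_A − Σ(ρt)_B) / ρ_m.
Σt_A = 31.49 km; Σt_B = 34.64 km; Σ(ρt)_A = 89561.8068; Σ(ρt)_B = 101349.94 (in km·kg/m³).
e = (31.49 − 34.64) − (89561.8068 − 101349.94) / 3263 = 0.463 km.

0.463 km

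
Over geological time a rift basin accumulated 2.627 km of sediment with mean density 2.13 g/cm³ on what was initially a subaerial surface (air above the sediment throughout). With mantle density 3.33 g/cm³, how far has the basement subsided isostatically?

1.68 km

Subaerial load: s = t ρ_sed / ρ_m = 2.627 km × 2.13/3.33 = 1.68 km.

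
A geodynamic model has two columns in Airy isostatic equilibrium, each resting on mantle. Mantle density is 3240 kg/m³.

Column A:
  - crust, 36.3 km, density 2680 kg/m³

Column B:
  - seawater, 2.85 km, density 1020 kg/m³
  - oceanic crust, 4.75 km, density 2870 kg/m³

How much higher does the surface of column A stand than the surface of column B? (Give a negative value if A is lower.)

For any compensation level in the mantle, the mantle terms cancel and isostasy reduces to e = (Σt_A − Σt_B) − (Σ(ρt)_A − Σ(ρt)_B) / ρ_m.
Σt_A = 36.3 km; Σt_B = 7.6 km; Σ(ρt)_A = 97284; Σ(ρt)_B = 16539.5 (in km·kg/m³).
e = (36.3 − 7.6) − (97284 − 16539.5) / 3240 = 3.78 km.

3.78 km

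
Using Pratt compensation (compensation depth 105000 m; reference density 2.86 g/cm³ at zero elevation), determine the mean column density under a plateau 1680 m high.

Pratt balance: ρ_ref D = ρ (D + h).
ρ = ρ_ref D/(D + h) = 2.86 × 105000 m/(105000 m + 1680 m) = 2.81 g/cm³.

2.81 g/cm³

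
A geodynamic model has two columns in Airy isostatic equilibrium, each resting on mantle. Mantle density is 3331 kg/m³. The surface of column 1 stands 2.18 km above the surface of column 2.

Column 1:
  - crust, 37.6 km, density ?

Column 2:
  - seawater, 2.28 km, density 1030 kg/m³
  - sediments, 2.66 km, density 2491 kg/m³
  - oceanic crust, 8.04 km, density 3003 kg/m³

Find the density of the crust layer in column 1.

2870 kg/m³

Take the compensation level at the base of the deeper column (depth z_c below the surface of column 1) and equate Σ ρ_i t_i down to z_c; mantle fills any gap and the z_c terms cancel.
Column 1: 37.6×ρ + (z_c − 37.6)×3331
Column 2: 2.18×0 + 2.28×1030 + 2.66×2491 + 8.04×3003 + (z_c − 2.18 − 12.98)×3331
The z_c×3331 term appears on both sides and cancels. Collect the known terms of each column as K = Σ(ρt)_known − 3331 × (depth of known layers): K_1 = 0 − 3331×37.6 = −125245.6; K_2 = 33118.58 − 3331×(2.18 + 12.98) = −17379.38.
Balance: K_1 + 37.6×ρ = K_2, so ρ = (K_2 − K_1)/37.6 = 107866/37.6 = 2870 kg/m³.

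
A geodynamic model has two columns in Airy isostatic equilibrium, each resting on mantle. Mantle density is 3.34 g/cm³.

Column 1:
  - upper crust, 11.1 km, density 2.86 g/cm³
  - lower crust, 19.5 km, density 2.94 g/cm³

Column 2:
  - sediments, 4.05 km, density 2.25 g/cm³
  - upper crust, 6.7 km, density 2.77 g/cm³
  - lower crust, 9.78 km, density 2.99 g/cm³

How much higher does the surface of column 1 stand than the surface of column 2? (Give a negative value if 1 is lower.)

0.441 km

For any compensation level in the mantle, the mantle terms cancel and isostasy reduces to e = (Σt_1 − Σt_2) − (Σ(ρt)_1 − Σ(ρt)_2) / ρ_m.
Σt_1 = 30.6 km; Σt_2 = 20.53 km; Σ(ρt)_1 = 89.076; Σ(ρt)_2 = 56.9137 (in km·g/cm³).
e = (30.6 − 20.53) − (89.076 − 56.9137) / 3.34 = 0.441 km.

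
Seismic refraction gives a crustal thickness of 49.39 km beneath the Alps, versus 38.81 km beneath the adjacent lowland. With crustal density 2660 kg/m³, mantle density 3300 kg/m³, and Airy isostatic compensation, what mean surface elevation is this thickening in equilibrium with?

Excess crust Δ = 49.39 km − 38.81 km = 10.58 km, split between elevation h and root r with h + r = Δ.
Airy balance ρ_c h = (ρ_m − ρ_c) r gives r = h ρ_c/(ρ_m − ρ_c), so h (1 + ρ_c/(ρ_m − ρ_c)) = Δ, i.e. h = Δ (ρ_m − ρ_c)/ρ_m.
h = 10.58 km × 640/3300 = 2.05 km.

2.05 km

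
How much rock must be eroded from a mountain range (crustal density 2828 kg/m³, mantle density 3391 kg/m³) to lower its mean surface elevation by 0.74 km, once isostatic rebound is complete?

4.46 km

Net drop Δ = e − u = e − e ρ_c/ρ_m = e (ρ_m − ρ_c)/ρ_m.
e = Δ ρ_m/(ρ_m − ρ_c) = 0.74 km × 3391/563 = 4.46 km.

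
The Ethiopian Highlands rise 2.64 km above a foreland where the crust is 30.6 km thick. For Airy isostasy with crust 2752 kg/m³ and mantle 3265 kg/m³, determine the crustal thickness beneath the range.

Root depth r = h ρ_c / (ρ_m − ρ_c) = 2.64 km × 2752 / 513 = 14.16 km.
Total thickness = T + h + r = 30.6 km + 2.64 km + 14.16 km = 47.4 km.

47.4 km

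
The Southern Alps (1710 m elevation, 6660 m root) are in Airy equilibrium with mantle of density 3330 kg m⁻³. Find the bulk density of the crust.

2650 kg m⁻³

ρ_c h = (ρ_m − ρ_c) r → ρ_c (h + r) = ρ_m r → ρ_c = ρ_m r / (h + r).
ρ_c = 3330 × 6660 m / (1710 m + 6660 m) = 2650 kg m⁻³.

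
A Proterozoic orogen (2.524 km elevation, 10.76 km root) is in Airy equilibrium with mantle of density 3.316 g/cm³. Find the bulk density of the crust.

2.69 g/cm³

ρ_c h = (ρ_m − ρ_c) r → ρ_c (h + r) = ρ_m r → ρ_c = ρ_m r / (h + r).
ρ_c = 3.316 × 10.76 km / (2.524 km + 10.76 km) = 2.69 g/cm³.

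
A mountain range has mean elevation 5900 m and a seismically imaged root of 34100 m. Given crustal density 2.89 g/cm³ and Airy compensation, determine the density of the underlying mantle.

Airy balance: ρ_c h = (ρ_m − ρ_c) r → ρ_m = ρ_c (1 + h/r).
ρ_m = 2.89 × (1 + 5900 m/34100 m) = 3.39 g/cm³.

3.39 g/cm³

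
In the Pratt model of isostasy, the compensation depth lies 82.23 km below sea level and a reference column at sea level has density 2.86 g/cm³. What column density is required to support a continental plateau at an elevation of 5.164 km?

Pratt balance: ρ_ref D = ρ (D + h).
ρ = ρ_ref D/(D + h) = 2.86 × 82.23 km/(82.23 km + 5.164 km) = 2.69 g/cm³.

2.69 g/cm³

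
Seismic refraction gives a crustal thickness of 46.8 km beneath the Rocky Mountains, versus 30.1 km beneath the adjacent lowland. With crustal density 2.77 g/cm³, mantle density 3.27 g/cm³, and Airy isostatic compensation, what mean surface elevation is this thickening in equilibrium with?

Excess crust Δ = 46.8 km − 30.1 km = 16.7 km, split between elevation h and root r with h + r = Δ.
Airy balance ρ_c h = (ρ_m − ρ_c) r gives r = h ρ_c/(ρ_m − ρ_c), so h (1 + ρ_c/(ρ_m − ρ_c)) = Δ, i.e. h = Δ (ρ_m − ρ_c)/ρ_m.
h = 16.7 km × 0.5/3.27 = 2.55 km.

2.55 km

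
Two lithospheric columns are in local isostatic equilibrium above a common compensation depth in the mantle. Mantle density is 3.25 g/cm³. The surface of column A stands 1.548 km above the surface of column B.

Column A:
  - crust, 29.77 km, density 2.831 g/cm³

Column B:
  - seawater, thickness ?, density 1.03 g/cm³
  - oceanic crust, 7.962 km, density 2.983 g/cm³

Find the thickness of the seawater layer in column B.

2.39 km

Take the compensation level at the base of the deeper column (depth z_c below the surface of column A) and equate Σ ρ_i t_i down to z_c; mantle fills any gap and the z_c terms cancel.
Column A: 29.77×2.831 + (z_c − 29.77)×3.25
Column B: 1.548×0 + x×1.03 + 7.962×2.983 + (z_c − 1.548 − 7.962 − x)×3.25
The z_c×3.25 term appears on both sides and cancels. Collect the known terms of each column as K = Σ(ρt)_known − 3.25 × (depth of known layers): K_A = 84.27887 − 3.25×29.77 = −12.47363; K_B = 23.750646 − 3.25×(1.548 + 7.962) = −7.156854.
Balance: K_A = K_B − x×(3.25 − 1.03), so x = (K_B − K_A)/(3.25 − 1.03) = 5.31678/2.22 = 2.39 km.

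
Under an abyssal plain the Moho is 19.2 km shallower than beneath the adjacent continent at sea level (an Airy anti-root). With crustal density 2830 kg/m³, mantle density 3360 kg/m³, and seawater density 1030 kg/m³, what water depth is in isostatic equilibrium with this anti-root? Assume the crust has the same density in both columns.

Replacing a thickness d of crust by seawater at the top must be balanced by replacing crust with mantle at the base: d (ρ_c − ρ_w) = a (ρ_m − ρ_c).
d = a (ρ_m − ρ_c)/(ρ_c − ρ_w) = 19.2 km × 530/1800 = 5.65 km.

5.65 km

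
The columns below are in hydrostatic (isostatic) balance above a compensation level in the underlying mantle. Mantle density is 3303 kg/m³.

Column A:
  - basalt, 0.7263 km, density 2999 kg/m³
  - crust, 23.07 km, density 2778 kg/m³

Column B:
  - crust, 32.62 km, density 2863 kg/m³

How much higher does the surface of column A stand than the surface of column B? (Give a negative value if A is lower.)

−0.612 km

For any compensation level in the mantle, the mantle terms cancel and isostasy reduces to e = (Σt_A − Σt_B) − (Σ(ρt)_A − Σ(ρt)_B) / ρ_m.
Σt_A = 23.7963 km; Σt_B = 32.62 km; Σ(ρt)_A = 66266.6337; Σ(ρt)_B = 93391.06 (in km·kg/m³).
e = (23.7963 − 32.62) − (66266.6337 − 93391.06) / 3303 = −0.612 km.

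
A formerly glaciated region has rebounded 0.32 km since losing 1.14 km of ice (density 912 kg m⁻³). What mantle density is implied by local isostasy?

ρ_m = ρ_ice t / u = 912 × 1.14 km/0.32 km = 3250 kg m⁻³.

3250 kg m⁻³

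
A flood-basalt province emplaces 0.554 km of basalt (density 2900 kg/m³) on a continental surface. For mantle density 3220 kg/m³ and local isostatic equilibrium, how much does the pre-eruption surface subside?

0.499 km

Subaerial loading: s = t ρ_load / ρ_m.
s = 0.554 km × 2900/3220 = 0.499 km.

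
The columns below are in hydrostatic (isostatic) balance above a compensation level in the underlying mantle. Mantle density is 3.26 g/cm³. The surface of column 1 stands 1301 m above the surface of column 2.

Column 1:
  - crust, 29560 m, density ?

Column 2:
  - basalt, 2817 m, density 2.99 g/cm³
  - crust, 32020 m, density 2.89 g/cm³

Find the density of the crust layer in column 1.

2.69 g/cm³

Take the compensation level at the base of the deeper column (depth z_c below the surface of column 1) and equate Σ ρ_i t_i down to z_c; mantle fills any gap and the z_c terms cancel.
Column 1: 29560×ρ + (z_c − 29560)×3.26
Column 2: 1301×0 + 2817×2.99 + 32020×2.89 + (z_c − 1301 − 34837)×3.26
The z_c×3.26 term appears on both sides and cancels. Collect the known terms of each column as K = Σ(ρt)_known − 3.26 × (depth of known layers): K_1 = 0 − 3.26×29560 = −96365.6; K_2 = 100960.63 − 3.26×(1301 + 34837) = −16849.25.
Balance: K_1 + 29560×ρ = K_2, so ρ = (K_2 − K_1)/29560 = 79516.4/29560 = 2.69 g/cm³.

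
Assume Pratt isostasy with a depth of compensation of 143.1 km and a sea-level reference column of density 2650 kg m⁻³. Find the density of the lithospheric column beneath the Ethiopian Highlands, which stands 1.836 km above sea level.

Pratt balance: ρ_ref D = ρ (D + h).
ρ = ρ_ref D/(D + h) = 2650 × 143.1 km/(143.1 km + 1.836 km) = 2620 kg m⁻³.

2620 kg m⁻³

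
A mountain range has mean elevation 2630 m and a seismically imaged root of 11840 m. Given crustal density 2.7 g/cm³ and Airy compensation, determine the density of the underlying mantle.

Airy balance: ρ_c h = (ρ_m − ρ_c) r → ρ_m = ρ_c (1 + h/r).
ρ_m = 2.7 × (1 + 2630 m/11840 m) = 3.3 g/cm³.

3.3 g/cm³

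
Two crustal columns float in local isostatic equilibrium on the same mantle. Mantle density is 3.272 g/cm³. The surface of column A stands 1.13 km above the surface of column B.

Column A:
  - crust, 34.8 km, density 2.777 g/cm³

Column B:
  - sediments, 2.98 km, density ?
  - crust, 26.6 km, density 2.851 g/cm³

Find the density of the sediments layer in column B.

Take the compensation level at the base of the deeper column (depth z_c below the surface of column A) and equate Σ ρ_i t_i down to z_c; mantle fills any gap and the z_c terms cancel.
Column A: 34.8×2.777 + (z_c − 34.8)×3.272
Column B: 1.13×0 + 2.98×ρ + 26.6×2.851 + (z_c − 1.13 − 29.58)×3.272
The z_c×3.272 term appears on both sides and cancels. Collect the known terms of each column as K = Σ(ρt)_known − 3.272 × (depth of known layers): K_A = 96.6396 − 3.272×34.8 = −17.226; K_B = 75.8366 − 3.272×(1.13 + 29.58) = −24.64652.
Balance: K_A = K_B + 2.98×ρ, so ρ = (K_A − K_B)/2.98 = 7.42052/2.98 = 2.49 g/cm³.

2.49 g/cm³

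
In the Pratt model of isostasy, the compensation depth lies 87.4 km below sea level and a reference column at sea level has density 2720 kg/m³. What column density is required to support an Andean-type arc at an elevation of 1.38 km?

2680 kg/m³

Pratt balance: ρ_ref D = ρ (D + h).
ρ = ρ_ref D/(D + h) = 2720 × 87.4 km/(87.4 km + 1.38 km) = 2680 kg/m³.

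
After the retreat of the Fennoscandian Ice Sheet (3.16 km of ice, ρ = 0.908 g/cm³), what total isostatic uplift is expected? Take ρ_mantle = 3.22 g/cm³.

0.891 km

Removing the load lets mantle flow back in; uplift u satisfies ρ_ice t = ρ_m u.
u = t ρ_ice/ρ_m = 3.16 km × 0.908/3.22 = 0.891 km.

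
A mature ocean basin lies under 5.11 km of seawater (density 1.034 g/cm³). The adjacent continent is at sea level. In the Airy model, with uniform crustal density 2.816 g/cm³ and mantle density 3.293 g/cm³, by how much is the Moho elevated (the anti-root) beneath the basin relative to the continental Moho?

19.1 km

Balancing pressure at the compensation depth: replacing crust with seawater at the top is compensated by replacing crust with mantle at the base: d (ρ_c − ρ_w) = a (ρ_m − ρ_c).
a = d (ρ_c − ρ_w)/(ρ_m − ρ_c) = 5.11 km × 1.782/0.477 = 19.1 km.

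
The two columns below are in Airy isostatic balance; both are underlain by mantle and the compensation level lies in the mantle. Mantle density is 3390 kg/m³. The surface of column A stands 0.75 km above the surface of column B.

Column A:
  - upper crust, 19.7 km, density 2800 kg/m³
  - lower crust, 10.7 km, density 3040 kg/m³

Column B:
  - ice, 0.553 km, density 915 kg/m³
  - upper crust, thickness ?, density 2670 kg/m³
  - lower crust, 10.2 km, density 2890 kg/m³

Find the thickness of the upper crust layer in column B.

8.83 km

Take the compensation level at the base of the deeper column (depth z_c below the surface of column A) and equate Σ ρ_i t_i down to z_c; mantle fills any gap and the z_c terms cancel.
Column A: 19.7×2800 + 10.7×3040 + (z_c − 30.4)×3390
Column B: 0.75×0 + 0.553×915 + x×2670 + 10.2×2890 + (z_c − 0.75 − 10.753 − x)×3390
The z_c×3390 term appears on both sides and cancels. Collect the known terms of each column as K = Σ(ρt)_known − 3390 × (depth of known layers): K_A = 87688 − 3390×30.4 = −15368; K_B = 29983.995 − 3390×(0.75 + 10.753) = −9011.175.
Balance: K_A = K_B − x×(3390 − 2670), so x = (K_B − K_A)/(3390 − 2670) = 6356.82/720 = 8.83 km.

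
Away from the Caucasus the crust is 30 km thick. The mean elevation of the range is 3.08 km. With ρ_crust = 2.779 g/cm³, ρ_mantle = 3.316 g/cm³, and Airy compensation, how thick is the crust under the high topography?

Root depth r = h ρ_c / (ρ_m − ρ_c) = 3.08 km × 2.779 / 0.537 = 15.94 km.
Total thickness = T + h + r = 30 km + 3.08 km + 15.94 km = 49 km.

49 km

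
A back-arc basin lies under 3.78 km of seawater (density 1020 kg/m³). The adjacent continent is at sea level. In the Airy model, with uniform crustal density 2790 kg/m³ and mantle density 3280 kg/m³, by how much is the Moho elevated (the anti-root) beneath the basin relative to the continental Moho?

13.7 km

By Archimedes' principle applied to the lithosphere: replacing crust with seawater at the top is compensated by replacing crust with mantle at the base: d (ρ_c − ρ_w) = a (ρ_m − ρ_c).
a = d (ρ_c − ρ_w)/(ρ_m − ρ_c) = 3.78 km × 1770/490 = 13.7 km.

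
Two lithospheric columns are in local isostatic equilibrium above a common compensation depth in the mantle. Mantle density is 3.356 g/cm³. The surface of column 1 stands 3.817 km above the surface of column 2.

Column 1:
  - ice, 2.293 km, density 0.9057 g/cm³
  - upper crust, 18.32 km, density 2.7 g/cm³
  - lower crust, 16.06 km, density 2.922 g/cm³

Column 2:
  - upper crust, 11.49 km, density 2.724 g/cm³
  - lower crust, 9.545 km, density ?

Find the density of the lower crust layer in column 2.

Take the compensation level at the base of the deeper column (depth z_c below the surface of column 1) and equate Σ ρ_i t_i down to z_c; mantle fills any gap and the z_c terms cancel.
Column 1: 2.293×0.9057 + 18.32×2.7 + 16.06×2.922 + (z_c − 36.673)×3.356
Column 2: 3.817×0 + 11.49×2.724 + 9.545×ρ + (z_c − 3.817 − 21.035)×3.356
The z_c×3.356 term appears on both sides and cancels. Collect the known terms of each column as K = Σ(ρt)_known − 3.356 × (depth of known layers): K_1 = 98.4680901 − 3.356×36.673 = −24.6064979; K_2 = 31.29876 − 3.356×(3.817 + 21.035) = −52.104552.
Balance: K_1 = K_2 + 9.545×ρ, so ρ = (K_1 − K_2)/9.545 = 27.4981/9.545 = 2.88 g/cm³.

2.88 g/cm³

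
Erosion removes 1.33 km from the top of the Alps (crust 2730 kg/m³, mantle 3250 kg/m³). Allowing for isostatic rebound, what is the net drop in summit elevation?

Rebound u = e ρ_c/ρ_m = 1.33 km × 2730/3250 = 1.117 km.
Net surface drop = e − u = 1.33 km − 1.117 km = e (ρ_m − ρ_c)/ρ_m = 0.213 km.

0.213 km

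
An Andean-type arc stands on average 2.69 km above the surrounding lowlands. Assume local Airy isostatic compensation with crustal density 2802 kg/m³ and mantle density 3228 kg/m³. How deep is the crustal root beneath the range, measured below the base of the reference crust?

17.7 km

Isostatic balance requires: the weight of the topography is balanced by the buoyancy of the root, ρ_c h = (ρ_m − ρ_c) r.
r = h · ρ_c / (ρ_m − ρ_c) = 2.69 km × 2802 / (3228 − 2802) = 17.7 km.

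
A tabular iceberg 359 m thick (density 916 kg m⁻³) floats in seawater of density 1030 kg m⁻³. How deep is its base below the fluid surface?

319 m

Draft d = t ρ_obj/ρ_fluid = 359 m × 916/1030 = 319 m.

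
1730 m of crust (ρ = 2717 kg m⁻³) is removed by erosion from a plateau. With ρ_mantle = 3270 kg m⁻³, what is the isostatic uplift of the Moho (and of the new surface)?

1440 m

Unloading: uplift u = e ρ_c/ρ_m = 1730 m × 2717/3270 = 1440 m.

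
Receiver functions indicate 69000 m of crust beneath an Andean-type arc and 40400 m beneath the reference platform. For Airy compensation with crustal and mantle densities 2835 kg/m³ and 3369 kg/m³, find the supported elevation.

4530 m

Excess crust Δ = 69000 m − 40400 m = 28600 m, split between elevation h and root r with h + r = Δ.
Airy balance ρ_c h = (ρ_m − ρ_c) r gives r = h ρ_c/(ρ_m − ρ_c), so h (1 + ρ_c/(ρ_m − ρ_c)) = Δ, i.e. h = Δ (ρ_m − ρ_c)/ρ_m.
h = 28600 m × 534/3369 = 4530 m.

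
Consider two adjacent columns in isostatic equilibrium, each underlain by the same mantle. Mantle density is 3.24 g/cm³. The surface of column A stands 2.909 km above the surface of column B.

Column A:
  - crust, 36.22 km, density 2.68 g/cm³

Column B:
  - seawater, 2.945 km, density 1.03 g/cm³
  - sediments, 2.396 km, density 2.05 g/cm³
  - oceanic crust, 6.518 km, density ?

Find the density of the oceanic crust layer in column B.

Take the compensation level at the base of the deeper column (depth z_c below the surface of column A) and equate Σ ρ_i t_i down to z_c; mantle fills any gap and the z_c terms cancel.
Column A: 36.22×2.68 + (z_c − 36.22)×3.24
Column B: 2.909×0 + 2.945×1.03 + 2.396×2.05 + 6.518×ρ + (z_c − 2.909 − 11.859)×3.24
The z_c×3.24 term appears on both sides and cancels. Collect the known terms of each column as K = Σ(ρt)_known − 3.24 × (depth of known layers): K_A = 97.0696 − 3.24×36.22 = −20.2832; K_B = 7.94515 − 3.24×(2.909 + 11.859) = −39.90317.
Balance: K_A = K_B + 6.518×ρ, so ρ = (K_A − K_B)/6.518 = 19.62/6.518 = 3.01 g/cm³.

3.01 g/cm³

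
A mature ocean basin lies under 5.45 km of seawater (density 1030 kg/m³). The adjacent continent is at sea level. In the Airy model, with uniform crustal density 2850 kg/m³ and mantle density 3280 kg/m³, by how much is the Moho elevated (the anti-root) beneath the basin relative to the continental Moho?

23.1 km

Balancing pressure at the compensation depth: replacing crust with seawater at the top is compensated by replacing crust with mantle at the base: d (ρ_c − ρ_w) = a (ρ_m − ρ_c).
a = d (ρ_c − ρ_w)/(ρ_m − ρ_c) = 5.45 km × 1820/430 = 23.1 km.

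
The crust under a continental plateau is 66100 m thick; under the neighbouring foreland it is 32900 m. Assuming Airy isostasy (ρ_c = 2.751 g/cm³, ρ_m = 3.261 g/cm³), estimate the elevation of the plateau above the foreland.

5190 m

Excess crust Δ = 66100 m − 32900 m = 33200 m, split between elevation h and root r with h + r = Δ.
Airy balance ρ_c h = (ρ_m − ρ_c) r gives r = h ρ_c/(ρ_m − ρ_c), so h (1 + ρ_c/(ρ_m − ρ_c)) = Δ, i.e. h = Δ (ρ_m − ρ_c)/ρ_m.
h = 33200 m × 0.51/3.261 = 5190 m.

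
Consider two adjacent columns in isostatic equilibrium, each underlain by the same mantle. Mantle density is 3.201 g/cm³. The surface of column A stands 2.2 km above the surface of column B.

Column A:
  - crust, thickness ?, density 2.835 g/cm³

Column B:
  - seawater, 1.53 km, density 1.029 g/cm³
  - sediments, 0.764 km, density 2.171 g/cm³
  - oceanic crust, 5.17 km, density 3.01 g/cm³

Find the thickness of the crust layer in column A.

33.2 km

Take the compensation level at the base of the deeper column (depth z_c below the surface of column A) and equate Σ ρ_i t_i down to z_c; mantle fills any gap and the z_c terms cancel.
Column A: x×2.835 + (z_c − 0 − x)×3.201
Column B: 2.2×0 + 1.53×1.029 + 0.764×2.171 + 5.17×3.01 + (z_c − 2.2 − 7.464)×3.201
The z_c×3.201 term appears on both sides and cancels. Collect the known terms of each column as K = Σ(ρt)_known − 3.201 × (depth of known layers): K_A = 0 − 3.201×0 = 0; K_B = 18.794714 − 3.201×(2.2 + 7.464) = −12.13975.
Balance: K_A − x×(3.201 − 2.835) = K_B, so x = (K_A − K_B)/(3.201 − 2.835) = 12.1397/0.366 = 33.2 km.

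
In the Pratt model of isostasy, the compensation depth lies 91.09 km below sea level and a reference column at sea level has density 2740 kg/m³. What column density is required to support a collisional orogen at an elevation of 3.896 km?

2630 kg/m³

Pratt balance: ρ_ref D = ρ (D + h).
ρ = ρ_ref D/(D + h) = 2740 × 91.09 km/(91.09 km + 3.896 km) = 2630 kg/m³.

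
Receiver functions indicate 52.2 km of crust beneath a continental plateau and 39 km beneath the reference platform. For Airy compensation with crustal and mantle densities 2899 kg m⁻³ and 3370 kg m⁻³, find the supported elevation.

Excess crust Δ = 52.2 km − 39 km = 13.2 km, split between elevation h and root r with h + r = Δ.
Airy balance ρ_c h = (ρ_m − ρ_c) r gives r = h ρ_c/(ρ_m − ρ_c), so h (1 + ρ_c/(ρ_m − ρ_c)) = Δ, i.e. h = Δ (ρ_m − ρ_c)/ρ_m.
h = 13.2 km × 471/3370 = 1.84 km.

1.84 km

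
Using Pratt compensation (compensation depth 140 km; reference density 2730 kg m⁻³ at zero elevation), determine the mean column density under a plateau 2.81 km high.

Pratt balance: ρ_ref D = ρ (D + h).
ρ = ρ_ref D/(D + h) = 2730 × 140 km/(140 km + 2.81 km) = 2680 kg m⁻³.

2680 kg m⁻³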